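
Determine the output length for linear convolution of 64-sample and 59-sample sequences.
Linear/full convolution length: m + n - 1 = 64 + 59 - 1 = 122

122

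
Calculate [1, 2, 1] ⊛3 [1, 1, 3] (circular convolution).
Use y[k] = Σ_j u[j]·v[(k-j) mod 3]. y[0] = 1×1 + 2×3 + 1×1 = 8; y[1] = 1×1 + 2×1 + 1×3 = 6; y[2] = 1×3 + 2×1 + 1×1 = 6. Result: [8, 6, 6]

[8, 6, 6]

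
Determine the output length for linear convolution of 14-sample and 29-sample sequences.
Linear/full convolution length: m + n - 1 = 14 + 29 - 1 = 42

42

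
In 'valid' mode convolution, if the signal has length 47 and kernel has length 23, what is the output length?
'Valid' mode counts only positions where the kernel fully overlaps the signal: m - n + 1 = 47 - 23 + 1 = 25

25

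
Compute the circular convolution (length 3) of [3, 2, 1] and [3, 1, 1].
Use y[k] = Σ_j u[j]·v[(k-j) mod 3]. y[0] = 3×3 + 2×1 + 1×1 = 12; y[1] = 3×1 + 2×3 + 1×1 = 10; y[2] = 3×1 + 2×1 + 1×3 = 8. Result: [12, 10, 8]

[12, 10, 8]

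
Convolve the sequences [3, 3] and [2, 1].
y[0] = 3×2 = 6; y[1] = 3×1 + 3×2 = 9; y[2] = 3×1 = 3

[6, 9, 3]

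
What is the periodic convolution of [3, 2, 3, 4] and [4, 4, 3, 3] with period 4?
Use y[k] = Σ_j a[j]·b[(k-j) mod 4]. y[0] = 3×4 + 2×3 + 3×3 + 4×4 = 43; y[1] = 3×4 + 2×4 + 3×3 + 4×3 = 41; y[2] = 3×3 + 2×4 + 3×4 + 4×3 = 41; y[3] = 3×3 + 2×3 + 3×4 + 4×4 = 43. Result: [43, 41, 41, 43]

[43, 41, 41, 43]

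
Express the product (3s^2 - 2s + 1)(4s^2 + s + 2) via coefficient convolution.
Ascending coefficients: a = [1, -2, 3], b = [2, 1, 4]. c[0] = 1×2 = 2; c[1] = 1×1 + -2×2 = -3; c[2] = 1×4 + -2×1 + 3×2 = 8; c[3] = -2×4 + 3×1 = -5; c[4] = 3×4 = 12. Result coefficients: [2, -3, 8, -5, 12] → 12s^4 - 5s^3 + 8s^2 - 3s + 2

12s^4 - 5s^3 + 8s^2 - 3s + 2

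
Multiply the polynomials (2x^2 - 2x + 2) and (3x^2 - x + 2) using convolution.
Ascending coefficients: a = [2, -2, 2], b = [2, -1, 3]. c[0] = 2×2 = 4; c[1] = 2×-1 + -2×2 = -6; c[2] = 2×3 + -2×-1 + 2×2 = 12; c[3] = -2×3 + 2×-1 = -8; c[4] = 2×3 = 6. Result coefficients: [4, -6, 12, -8, 6] → 6x^4 - 8x^3 + 12x^2 - 6x + 4

6x^4 - 8x^3 + 12x^2 - 6x + 4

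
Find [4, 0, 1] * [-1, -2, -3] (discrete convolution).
y[0] = 4×-1 = -4; y[1] = 4×-2 + 0×-1 = -8; y[2] = 4×-3 + 0×-2 + 1×-1 = -13; y[3] = 0×-3 + 1×-2 = -2; y[4] = 1×-3 = -3

[-4, -8, -13, -2, -3]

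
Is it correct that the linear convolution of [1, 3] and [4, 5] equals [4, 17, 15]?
Recompute linear convolution of [1, 3] and [4, 5]: y[0] = 1×4 = 4; y[1] = 1×5 + 3×4 = 17; y[2] = 3×5 = 15 → [4, 17, 15]. Given [4, 17, 15] matches, so answer: Yes

Yes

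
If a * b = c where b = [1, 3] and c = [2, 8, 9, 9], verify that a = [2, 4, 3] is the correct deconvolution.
Forward-compute [2, 4, 3] * [1, 3]: c[0] = 2×1 = 2; c[1] = 2×3 + 4×1 = 10; c[2] = 4×3 + 3×1 = 15; c[3] = 3×3 = 9 → [2, 10, 15, 9]. Does not match given c = [2, 8, 9, 9].

Not verified. [2, 4, 3] * [1, 3] = [2, 10, 15, 9], which differs from [2, 8, 9, 9] at index 1.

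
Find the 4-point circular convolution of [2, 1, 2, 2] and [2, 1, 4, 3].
Use y[k] = Σ_j s[j]·t[(k-j) mod 4]. y[0] = 2×2 + 1×3 + 2×4 + 2×1 = 17; y[1] = 2×1 + 1×2 + 2×3 + 2×4 = 18; y[2] = 2×4 + 1×1 + 2×2 + 2×3 = 19; y[3] = 2×3 + 1×4 + 2×1 + 2×2 = 16. Result: [17, 18, 19, 16]

[17, 18, 19, 16]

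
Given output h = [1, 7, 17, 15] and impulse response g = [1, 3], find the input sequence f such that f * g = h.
Deconvolve h=[1, 7, 17, 15] by g=[1, 3]. Since g[0]=1, solve forward: f[0] = h[0] / 1 = 1; f[1] = (h[1] - 1×3) / 1 = 4; f[2] = (h[2] - 4×3) / 1 = 5. So f = [1, 4, 5]. Check by forward convolution: h[0] = 1×1 = 1; h[1] = 1×3 + 4×1 = 7; h[2] = 4×3 + 5×1 = 17; h[3] = 5×3 = 15

[1, 4, 5]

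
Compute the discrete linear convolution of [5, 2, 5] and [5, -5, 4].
y[0] = 5×5 = 25; y[1] = 5×-5 + 2×5 = -15; y[2] = 5×4 + 2×-5 + 5×5 = 35; y[3] = 2×4 + 5×-5 = -17; y[4] = 5×4 = 20

[25, -15, 35, -17, 20]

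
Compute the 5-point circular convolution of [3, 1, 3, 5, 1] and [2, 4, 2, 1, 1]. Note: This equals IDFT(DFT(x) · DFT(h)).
Either evaluate y[k] = Σ_j x[j]·h[(k-j) mod 5] directly, or use IDFT(DFT(x) · DFT(h)). y[0] = 3×2 + 1×1 + 3×1 + 5×2 + 1×4 = 24; y[1] = 3×4 + 1×2 + 3×1 + 5×1 + 1×2 = 24; y[2] = 3×2 + 1×4 + 3×2 + 5×1 + 1×1 = 22; y[3] = 3×1 + 1×2 + 3×4 + 5×2 + 1×1 = 28; y[4] = 3×1 + 1×1 + 3×2 + 5×4 + 1×2 = 32. Result: [24, 24, 22, 28, 32]

[24, 24, 22, 28, 32]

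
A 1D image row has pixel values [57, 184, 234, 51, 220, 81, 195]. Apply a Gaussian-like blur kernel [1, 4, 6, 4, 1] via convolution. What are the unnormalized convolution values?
Convolve image row [57, 184, 234, 51, 220, 81, 195] with kernel [1, 4, 6, 4, 1]: y[0] = 57×1 = 57; y[1] = 57×4 + 184×1 = 412; y[2] = 57×6 + 184×4 + 234×1 = 1312; y[3] = 57×4 + 184×6 + 234×4 + 51×1 = 2319; y[4] = 57×1 + 184×4 + 234×6 + 51×4 + 220×1 = 2621; y[5] = 184×1 + 234×4 + 51×6 + 220×4 + 81×1 = 2387; y[6] = 234×1 + 51×4 + 220×6 + 81×4 + 195×1 = 2277; y[7] = 51×1 + 220×4 + 81×6 + 195×4 = 2197; y[8] = 220×1 + 81×4 + 195×6 = 1714; y[9] = 81×1 + 195×4 = 861; y[10] = 195×1 = 195 → [57, 412, 1312, 2319, 2621, 2387, 2277, 2197, 1714, 861, 195]. Normalization factor = sum(kernel) = 16.

[57, 412, 1312, 2319, 2621, 2387, 2277, 2197, 1714, 861, 195]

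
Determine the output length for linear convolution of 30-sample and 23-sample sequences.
Linear/full convolution length: m + n - 1 = 30 + 23 - 1 = 52

52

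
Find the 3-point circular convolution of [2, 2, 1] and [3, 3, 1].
Use y[k] = Σ_j f[j]·g[(k-j) mod 3]. y[0] = 2×3 + 2×1 + 1×3 = 11; y[1] = 2×3 + 2×3 + 1×1 = 13; y[2] = 2×1 + 2×3 + 1×3 = 11. Result: [11, 13, 11]

[11, 13, 11]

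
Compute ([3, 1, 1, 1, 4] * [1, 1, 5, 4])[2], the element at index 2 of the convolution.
Use y[k] = Σ_i a[i]·b[k-i] at k=2. y[2] = 3×5 + 1×1 + 1×1 = 17

17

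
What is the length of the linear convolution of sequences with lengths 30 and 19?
Linear/full convolution length: m + n - 1 = 30 + 19 - 1 = 48

48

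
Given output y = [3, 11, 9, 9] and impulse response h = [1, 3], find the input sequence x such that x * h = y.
Deconvolve y=[3, 11, 9, 9] by h=[1, 3]. Since h[0]=1, solve forward: x[0] = y[0] / 1 = 3; x[1] = (y[1] - 3×3) / 1 = 2; x[2] = (y[2] - 2×3) / 1 = 3. So x = [3, 2, 3]. Check by forward convolution: y[0] = 3×1 = 3; y[1] = 3×3 + 2×1 = 11; y[2] = 2×3 + 3×1 = 9; y[3] = 3×3 = 9

[3, 2, 3]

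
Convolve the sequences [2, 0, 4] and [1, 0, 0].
y[0] = 2×1 = 2; y[1] = 2×0 + 0×1 = 0; y[2] = 2×0 + 0×0 + 4×1 = 4; y[3] = 0×0 + 4×0 = 0; y[4] = 4×0 = 0

[2, 0, 4, 0, 0]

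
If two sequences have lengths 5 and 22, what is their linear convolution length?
Linear/full convolution length: m + n - 1 = 5 + 22 - 1 = 26

26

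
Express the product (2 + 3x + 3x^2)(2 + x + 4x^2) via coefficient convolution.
Ascending coefficients: a = [2, 3, 3], b = [2, 1, 4]. c[0] = 2×2 = 4; c[1] = 2×1 + 3×2 = 8; c[2] = 2×4 + 3×1 + 3×2 = 17; c[3] = 3×4 + 3×1 = 15; c[4] = 3×4 = 12. Result coefficients: [4, 8, 17, 15, 12] → 4 + 8x + 17x^2 + 15x^3 + 12x^4

4 + 8x + 17x^2 + 15x^3 + 12x^4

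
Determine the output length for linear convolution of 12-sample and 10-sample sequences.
Linear/full convolution length: m + n - 1 = 12 + 10 - 1 = 21

21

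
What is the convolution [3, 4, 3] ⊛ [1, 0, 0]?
y[0] = 3×1 = 3; y[1] = 3×0 + 4×1 = 4; y[2] = 3×0 + 4×0 + 3×1 = 3; y[3] = 4×0 + 3×0 = 0; y[4] = 3×0 = 0

[3, 4, 3, 0, 0]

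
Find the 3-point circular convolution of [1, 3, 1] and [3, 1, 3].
Use y[k] = Σ_j f[j]·g[(k-j) mod 3]. y[0] = 1×3 + 3×3 + 1×1 = 13; y[1] = 1×1 + 3×3 + 1×3 = 13; y[2] = 1×3 + 3×1 + 1×3 = 9. Result: [13, 13, 9]

[13, 13, 9]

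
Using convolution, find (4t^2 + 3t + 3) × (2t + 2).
Ascending coefficients: a = [3, 3, 4], b = [2, 2]. c[0] = 3×2 = 6; c[1] = 3×2 + 3×2 = 12; c[2] = 3×2 + 4×2 = 14; c[3] = 4×2 = 8. Result coefficients: [6, 12, 14, 8] → 8t^3 + 14t^2 + 12t + 6

8t^3 + 14t^2 + 12t + 6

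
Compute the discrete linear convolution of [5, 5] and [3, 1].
y[0] = 5×3 = 15; y[1] = 5×1 + 5×3 = 20; y[2] = 5×1 = 5

[15, 20, 5]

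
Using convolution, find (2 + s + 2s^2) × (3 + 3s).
Ascending coefficients: a = [2, 1, 2], b = [3, 3]. c[0] = 2×3 = 6; c[1] = 2×3 + 1×3 = 9; c[2] = 1×3 + 2×3 = 9; c[3] = 2×3 = 6. Result coefficients: [6, 9, 9, 6] → 6 + 9s + 9s^2 + 6s^3

6 + 9s + 9s^2 + 6s^3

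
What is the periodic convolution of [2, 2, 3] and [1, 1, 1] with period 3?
Use y[k] = Σ_j u[j]·v[(k-j) mod 3]. y[0] = 2×1 + 2×1 + 3×1 = 7; y[1] = 2×1 + 2×1 + 3×1 = 7; y[2] = 2×1 + 2×1 + 3×1 = 7. Result: [7, 7, 7]

[7, 7, 7]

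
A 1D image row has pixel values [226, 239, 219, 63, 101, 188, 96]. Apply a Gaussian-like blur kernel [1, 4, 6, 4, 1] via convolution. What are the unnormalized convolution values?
Convolve image row [226, 239, 219, 63, 101, 188, 96] with kernel [1, 4, 6, 4, 1]: y[0] = 226×1 = 226; y[1] = 226×4 + 239×1 = 1143; y[2] = 226×6 + 239×4 + 219×1 = 2531; y[3] = 226×4 + 239×6 + 219×4 + 63×1 = 3277; y[4] = 226×1 + 239×4 + 219×6 + 63×4 + 101×1 = 2849; y[5] = 239×1 + 219×4 + 63×6 + 101×4 + 188×1 = 2085; y[6] = 219×1 + 63×4 + 101×6 + 188×4 + 96×1 = 1925; y[7] = 63×1 + 101×4 + 188×6 + 96×4 = 1979; y[8] = 101×1 + 188×4 + 96×6 = 1429; y[9] = 188×1 + 96×4 = 572; y[10] = 96×1 = 96 → [226, 1143, 2531, 3277, 2849, 2085, 1925, 1979, 1429, 572, 96]. Normalization factor = sum(kernel) = 16.

[226, 1143, 2531, 3277, 2849, 2085, 1925, 1979, 1429, 572, 96]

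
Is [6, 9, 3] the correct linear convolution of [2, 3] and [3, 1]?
Recompute linear convolution of [2, 3] and [3, 1]: y[0] = 2×3 = 6; y[1] = 2×1 + 3×3 = 11; y[2] = 3×1 = 3 → [6, 11, 3]. Compare to given [6, 9, 3]: they differ at index 1: given 9, correct 11, so answer: No

No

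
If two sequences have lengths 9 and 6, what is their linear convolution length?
Linear/full convolution length: m + n - 1 = 9 + 6 - 1 = 14

14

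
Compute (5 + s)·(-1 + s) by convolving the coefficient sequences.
Ascending coefficients: a = [5, 1], b = [-1, 1]. c[0] = 5×-1 = -5; c[1] = 5×1 + 1×-1 = 4; c[2] = 1×1 = 1. Result coefficients: [-5, 4, 1] → -5 + 4s + s^2

-5 + 4s + s^2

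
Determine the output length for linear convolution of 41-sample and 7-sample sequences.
Linear/full convolution length: m + n - 1 = 41 + 7 - 1 = 47

47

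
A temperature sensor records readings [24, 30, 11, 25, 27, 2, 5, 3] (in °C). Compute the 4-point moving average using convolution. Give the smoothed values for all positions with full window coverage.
4-point moving average kernel = [1, 1, 1, 1]. Apply in 'valid' mode (full window coverage): avg[0] = (24 + 30 + 11 + 25) / 4 = 22.5; avg[1] = (30 + 11 + 25 + 27) / 4 = 23.25; avg[2] = (11 + 25 + 27 + 2) / 4 = 16.25; avg[3] = (25 + 27 + 2 + 5) / 4 = 14.75; avg[4] = (27 + 2 + 5 + 3) / 4 = 9.25. Smoothed values: [22.5, 23.25, 16.25, 14.75, 9.25]

[22.5, 23.25, 16.25, 14.75, 9.25]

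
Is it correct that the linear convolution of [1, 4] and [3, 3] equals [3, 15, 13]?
Recompute linear convolution of [1, 4] and [3, 3]: y[0] = 1×3 = 3; y[1] = 1×3 + 4×3 = 15; y[2] = 4×3 = 12 → [3, 15, 12]. Compare to given [3, 15, 13]: they differ at index 2: given 13, correct 12, so answer: No

No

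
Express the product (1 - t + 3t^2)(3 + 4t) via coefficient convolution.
Ascending coefficients: a = [1, -1, 3], b = [3, 4]. c[0] = 1×3 = 3; c[1] = 1×4 + -1×3 = 1; c[2] = -1×4 + 3×3 = 5; c[3] = 3×4 = 12. Result coefficients: [3, 1, 5, 12] → 3 + t + 5t^2 + 12t^3

3 + t + 5t^2 + 12t^3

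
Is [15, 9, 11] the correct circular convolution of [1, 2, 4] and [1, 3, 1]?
Recompute circular convolution of [1, 2, 4] and [1, 3, 1]: y[0] = 1×1 + 2×1 + 4×3 = 15; y[1] = 1×3 + 2×1 + 4×1 = 9; y[2] = 1×1 + 2×3 + 4×1 = 11 → [15, 9, 11]. Given [15, 9, 11] matches, so answer: Yes

Yes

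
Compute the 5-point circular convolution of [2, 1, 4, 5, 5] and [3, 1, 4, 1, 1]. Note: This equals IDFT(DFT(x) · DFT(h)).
Either evaluate y[k] = Σ_j x[j]·h[(k-j) mod 5] directly, or use IDFT(DFT(x) · DFT(h)). y[0] = 2×3 + 1×1 + 4×1 + 5×4 + 5×1 = 36; y[1] = 2×1 + 1×3 + 4×1 + 5×1 + 5×4 = 34; y[2] = 2×4 + 1×1 + 4×3 + 5×1 + 5×1 = 31; y[3] = 2×1 + 1×4 + 4×1 + 5×3 + 5×1 = 30; y[4] = 2×1 + 1×1 + 4×4 + 5×1 + 5×3 = 39. Result: [36, 34, 31, 30, 39]

[36, 34, 31, 30, 39]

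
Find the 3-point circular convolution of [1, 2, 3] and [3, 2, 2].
Use y[k] = Σ_j x[j]·h[(k-j) mod 3]. y[0] = 1×3 + 2×2 + 3×2 = 13; y[1] = 1×2 + 2×3 + 3×2 = 14; y[2] = 1×2 + 2×2 + 3×3 = 15. Result: [13, 14, 15]

[13, 14, 15]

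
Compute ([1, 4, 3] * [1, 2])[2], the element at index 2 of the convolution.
Use y[k] = Σ_i a[i]·b[k-i] at k=2. y[2] = 4×2 + 3×1 = 11

11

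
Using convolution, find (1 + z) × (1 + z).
Ascending coefficients: a = [1, 1], b = [1, 1]. c[0] = 1×1 = 1; c[1] = 1×1 + 1×1 = 2; c[2] = 1×1 = 1. Result coefficients: [1, 2, 1] → 1 + 2z + z^2

1 + 2z + z^2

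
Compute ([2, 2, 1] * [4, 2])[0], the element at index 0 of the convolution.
Use y[k] = Σ_i a[i]·b[k-i] at k=0. y[0] = 2×4 = 8

8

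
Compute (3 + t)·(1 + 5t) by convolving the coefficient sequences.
Ascending coefficients: a = [3, 1], b = [1, 5]. c[0] = 3×1 = 3; c[1] = 3×5 + 1×1 = 16; c[2] = 1×5 = 5. Result coefficients: [3, 16, 5] → 3 + 16t + 5t^2

3 + 16t + 5t^2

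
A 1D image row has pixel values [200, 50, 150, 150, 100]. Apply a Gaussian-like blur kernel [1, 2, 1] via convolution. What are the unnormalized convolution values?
Convolve image row [200, 50, 150, 150, 100] with kernel [1, 2, 1]: y[0] = 200×1 = 200; y[1] = 200×2 + 50×1 = 450; y[2] = 200×1 + 50×2 + 150×1 = 450; y[3] = 50×1 + 150×2 + 150×1 = 500; y[4] = 150×1 + 150×2 + 100×1 = 550; y[5] = 150×1 + 100×2 = 350; y[6] = 100×1 = 100 → [200, 450, 450, 500, 550, 350, 100]. Normalization factor = sum(kernel) = 4.

[200, 450, 450, 500, 550, 350, 100]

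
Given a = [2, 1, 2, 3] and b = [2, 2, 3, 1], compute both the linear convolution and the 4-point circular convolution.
Linear: y_lin[0] = 2×2 = 4; y_lin[1] = 2×2 + 1×2 = 6; y_lin[2] = 2×3 + 1×2 + 2×2 = 12; y_lin[3] = 2×1 + 1×3 + 2×2 + 3×2 = 15; y_lin[4] = 1×1 + 2×3 + 3×2 = 13; y_lin[5] = 2×1 + 3×3 = 11; y_lin[6] = 3×1 = 3 → [4, 6, 12, 15, 13, 11, 3]. Circular (length 4): y[0] = 2×2 + 1×1 + 2×3 + 3×2 = 17; y[1] = 2×2 + 1×2 + 2×1 + 3×3 = 17; y[2] = 2×3 + 1×2 + 2×2 + 3×1 = 15; y[3] = 2×1 + 1×3 + 2×2 + 3×2 = 15 → [17, 17, 15, 15]

Linear: [4, 6, 12, 15, 13, 11, 3], Circular: [17, 17, 15, 15]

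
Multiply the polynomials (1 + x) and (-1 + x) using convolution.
Ascending coefficients: a = [1, 1], b = [-1, 1]. c[0] = 1×-1 = -1; c[1] = 1×1 + 1×-1 = 0; c[2] = 1×1 = 1. Result coefficients: [-1, 0, 1] → -1 + x^2

-1 + x^2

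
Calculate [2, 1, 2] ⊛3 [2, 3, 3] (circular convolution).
Use y[k] = Σ_j s[j]·t[(k-j) mod 3]. y[0] = 2×2 + 1×3 + 2×3 = 13; y[1] = 2×3 + 1×2 + 2×3 = 14; y[2] = 2×3 + 1×3 + 2×2 = 13. Result: [13, 14, 13]

[13, 14, 13]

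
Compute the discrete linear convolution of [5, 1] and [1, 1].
y[0] = 5×1 = 5; y[1] = 5×1 + 1×1 = 6; y[2] = 1×1 = 1

[5, 6, 1]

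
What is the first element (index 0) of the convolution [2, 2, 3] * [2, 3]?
Use y[k] = Σ_i a[i]·b[k-i] at k=0. y[0] = 2×2 = 4

4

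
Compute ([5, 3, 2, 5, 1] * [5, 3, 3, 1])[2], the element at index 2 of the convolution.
Use y[k] = Σ_i a[i]·b[k-i] at k=2. y[2] = 5×3 + 3×3 + 2×5 = 34

34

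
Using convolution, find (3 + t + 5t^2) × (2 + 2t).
Ascending coefficients: a = [3, 1, 5], b = [2, 2]. c[0] = 3×2 = 6; c[1] = 3×2 + 1×2 = 8; c[2] = 1×2 + 5×2 = 12; c[3] = 5×2 = 10. Result coefficients: [6, 8, 12, 10] → 6 + 8t + 12t^2 + 10t^3

6 + 8t + 12t^2 + 10t^3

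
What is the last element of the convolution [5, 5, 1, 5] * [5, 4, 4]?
Use y[k] = Σ_i a[i]·b[k-i] at k=5. y[5] = 5×4 = 20

20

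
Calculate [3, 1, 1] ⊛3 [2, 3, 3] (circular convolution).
Use y[k] = Σ_j x[j]·h[(k-j) mod 3]. y[0] = 3×2 + 1×3 + 1×3 = 12; y[1] = 3×3 + 1×2 + 1×3 = 14; y[2] = 3×3 + 1×3 + 1×2 = 14. Result: [12, 14, 14]

[12, 14, 14]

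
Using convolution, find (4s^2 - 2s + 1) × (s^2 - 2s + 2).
Ascending coefficients: a = [1, -2, 4], b = [2, -2, 1]. c[0] = 1×2 = 2; c[1] = 1×-2 + -2×2 = -6; c[2] = 1×1 + -2×-2 + 4×2 = 13; c[3] = -2×1 + 4×-2 = -10; c[4] = 4×1 = 4. Result coefficients: [2, -6, 13, -10, 4] → 4s^4 - 10s^3 + 13s^2 - 6s + 2

4s^4 - 10s^3 + 13s^2 - 6s + 2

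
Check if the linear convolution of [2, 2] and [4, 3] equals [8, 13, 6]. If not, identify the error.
Recompute linear convolution of [2, 2] and [4, 3]: y[0] = 2×4 = 8; y[1] = 2×3 + 2×4 = 14; y[2] = 2×3 = 6 → [8, 14, 6]. Compare to given [8, 13, 6]: they differ at index 1: given 13, correct 14, so answer: No

No. Error at index 1: given 13, correct 14.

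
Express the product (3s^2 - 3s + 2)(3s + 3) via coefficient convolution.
Ascending coefficients: a = [2, -3, 3], b = [3, 3]. c[0] = 2×3 = 6; c[1] = 2×3 + -3×3 = -3; c[2] = -3×3 + 3×3 = 0; c[3] = 3×3 = 9. Result coefficients: [6, -3, 0, 9] → 9s^3 - 3s + 6

9s^3 - 3s + 6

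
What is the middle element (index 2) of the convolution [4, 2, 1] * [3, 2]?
Use y[k] = Σ_i a[i]·b[k-i] at k=2. y[2] = 2×2 + 1×3 = 7

7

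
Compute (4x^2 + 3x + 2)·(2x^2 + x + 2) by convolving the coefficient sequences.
Ascending coefficients: a = [2, 3, 4], b = [2, 1, 2]. c[0] = 2×2 = 4; c[1] = 2×1 + 3×2 = 8; c[2] = 2×2 + 3×1 + 4×2 = 15; c[3] = 3×2 + 4×1 = 10; c[4] = 4×2 = 8. Result coefficients: [4, 8, 15, 10, 8] → 8x^4 + 10x^3 + 15x^2 + 8x + 4

8x^4 + 10x^3 + 15x^2 + 8x + 4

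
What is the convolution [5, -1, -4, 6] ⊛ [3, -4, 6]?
y[0] = 5×3 = 15; y[1] = 5×-4 + -1×3 = -23; y[2] = 5×6 + -1×-4 + -4×3 = 22; y[3] = -1×6 + -4×-4 + 6×3 = 28; y[4] = -4×6 + 6×-4 = -48; y[5] = 6×6 = 36

[15, -23, 22, 28, -48, 36]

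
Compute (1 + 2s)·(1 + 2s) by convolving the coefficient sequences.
Ascending coefficients: a = [1, 2], b = [1, 2]. c[0] = 1×1 = 1; c[1] = 1×2 + 2×1 = 4; c[2] = 2×2 = 4. Result coefficients: [1, 4, 4] → 1 + 4s + 4s^2

1 + 4s + 4s^2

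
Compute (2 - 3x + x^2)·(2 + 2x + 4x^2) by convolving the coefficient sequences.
Ascending coefficients: a = [2, -3, 1], b = [2, 2, 4]. c[0] = 2×2 = 4; c[1] = 2×2 + -3×2 = -2; c[2] = 2×4 + -3×2 + 1×2 = 4; c[3] = -3×4 + 1×2 = -10; c[4] = 1×4 = 4. Result coefficients: [4, -2, 4, -10, 4] → 4 - 2x + 4x^2 - 10x^3 + 4x^4

4 - 2x + 4x^2 - 10x^3 + 4x^4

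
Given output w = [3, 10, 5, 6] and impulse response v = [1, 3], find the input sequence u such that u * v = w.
Deconvolve w=[3, 10, 5, 6] by v=[1, 3]. Since v[0]=1, solve forward: u[0] = w[0] / 1 = 3; u[1] = (w[1] - 3×3) / 1 = 1; u[2] = (w[2] - 1×3) / 1 = 2. So u = [3, 1, 2]. Check by forward convolution: w[0] = 3×1 = 3; w[1] = 3×3 + 1×1 = 10; w[2] = 1×3 + 2×1 = 5; w[3] = 2×3 = 6

[3, 1, 2]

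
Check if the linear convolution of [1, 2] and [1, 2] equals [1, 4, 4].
Recompute linear convolution of [1, 2] and [1, 2]: y[0] = 1×1 = 1; y[1] = 1×2 + 2×1 = 4; y[2] = 2×2 = 4 → [1, 4, 4]. Given [1, 4, 4] matches, so answer: Yes

Yes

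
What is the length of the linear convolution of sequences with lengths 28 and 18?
Linear/full convolution length: m + n - 1 = 28 + 18 - 1 = 45

45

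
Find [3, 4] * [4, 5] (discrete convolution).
y[0] = 3×4 = 12; y[1] = 3×5 + 4×4 = 31; y[2] = 4×5 = 20

[12, 31, 20]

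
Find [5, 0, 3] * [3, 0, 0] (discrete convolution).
y[0] = 5×3 = 15; y[1] = 5×0 + 0×3 = 0; y[2] = 5×0 + 0×0 + 3×3 = 9; y[3] = 0×0 + 3×0 = 0; y[4] = 3×0 = 0

[15, 0, 9, 0, 0]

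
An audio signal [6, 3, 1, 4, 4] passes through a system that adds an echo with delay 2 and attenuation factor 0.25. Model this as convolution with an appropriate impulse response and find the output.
Direct-path + delayed-attenuated-path model → impulse response h = [1, 0, 0.25] (1 at lag 0, 0.25 at lag 2). Output y[n] = x[n] + 0.25·x[n - 2] (with x[n] = 0 outside 0..4): y[0] = 6 + 0.25×0 = 6; y[1] = 3 + 0.25×0 = 3; y[2] = 1 + 0.25×6 = 2.5; y[3] = 4 + 0.25×3 = 4.75; y[4] = 4 + 0.25×1 = 4.25; y[5] = 0 + 0.25×4 = 1.0; y[6] = 0 + 0.25×4 = 1.0. So y = [6, 3, 2.5, 4.75, 4.25, 1.0, 1.0]

[6, 3, 2.5, 4.75, 4.25, 1.0, 1.0]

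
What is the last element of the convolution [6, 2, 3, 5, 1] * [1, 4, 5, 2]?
Use y[k] = Σ_i a[i]·b[k-i] at k=7. y[7] = 1×2 = 2

2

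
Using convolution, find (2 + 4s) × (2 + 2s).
Ascending coefficients: a = [2, 4], b = [2, 2]. c[0] = 2×2 = 4; c[1] = 2×2 + 4×2 = 12; c[2] = 4×2 = 8. Result coefficients: [4, 12, 8] → 4 + 12s + 8s^2

4 + 12s + 8s^2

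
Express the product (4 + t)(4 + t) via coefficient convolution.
Ascending coefficients: a = [4, 1], b = [4, 1]. c[0] = 4×4 = 16; c[1] = 4×1 + 1×4 = 8; c[2] = 1×1 = 1. Result coefficients: [16, 8, 1] → 16 + 8t + t^2

16 + 8t + t^2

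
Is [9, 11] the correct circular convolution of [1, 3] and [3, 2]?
Recompute circular convolution of [1, 3] and [3, 2]: y[0] = 1×3 + 3×2 = 9; y[1] = 1×2 + 3×3 = 11 → [9, 11]. Given [9, 11] matches, so answer: Yes

Yes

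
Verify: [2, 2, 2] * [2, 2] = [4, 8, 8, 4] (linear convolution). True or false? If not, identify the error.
Recompute linear convolution of [2, 2, 2] and [2, 2]: y[0] = 2×2 = 4; y[1] = 2×2 + 2×2 = 8; y[2] = 2×2 + 2×2 = 8; y[3] = 2×2 = 4 → [4, 8, 8, 4]. Given [4, 8, 8, 4] matches, so answer: Yes

Yes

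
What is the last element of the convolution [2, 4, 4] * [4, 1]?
Use y[k] = Σ_i a[i]·b[k-i] at k=3. y[3] = 4×1 = 4

4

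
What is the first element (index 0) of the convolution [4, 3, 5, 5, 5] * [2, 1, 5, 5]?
Use y[k] = Σ_i a[i]·b[k-i] at k=0. y[0] = 4×2 = 8

8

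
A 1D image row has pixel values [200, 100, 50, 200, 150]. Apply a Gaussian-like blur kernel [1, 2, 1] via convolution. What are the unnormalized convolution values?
Convolve image row [200, 100, 50, 200, 150] with kernel [1, 2, 1]: y[0] = 200×1 = 200; y[1] = 200×2 + 100×1 = 500; y[2] = 200×1 + 100×2 + 50×1 = 450; y[3] = 100×1 + 50×2 + 200×1 = 400; y[4] = 50×1 + 200×2 + 150×1 = 600; y[5] = 200×1 + 150×2 = 500; y[6] = 150×1 = 150 → [200, 500, 450, 400, 600, 500, 150]. Normalization factor = sum(kernel) = 4.

[200, 500, 450, 400, 600, 500, 150]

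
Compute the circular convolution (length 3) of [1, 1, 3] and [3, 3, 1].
Use y[k] = Σ_j a[j]·b[(k-j) mod 3]. y[0] = 1×3 + 1×1 + 3×3 = 13; y[1] = 1×3 + 1×3 + 3×1 = 9; y[2] = 1×1 + 1×3 + 3×3 = 13. Result: [13, 9, 13]

[13, 9, 13]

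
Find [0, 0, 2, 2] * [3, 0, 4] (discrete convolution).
y[0] = 0×3 = 0; y[1] = 0×0 + 0×3 = 0; y[2] = 0×4 + 0×0 + 2×3 = 6; y[3] = 0×4 + 2×0 + 2×3 = 6; y[4] = 2×4 + 2×0 = 8; y[5] = 2×4 = 8

[0, 0, 6, 6, 8, 8]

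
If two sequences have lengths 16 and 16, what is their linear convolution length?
Linear/full convolution length: m + n - 1 = 16 + 16 - 1 = 31

31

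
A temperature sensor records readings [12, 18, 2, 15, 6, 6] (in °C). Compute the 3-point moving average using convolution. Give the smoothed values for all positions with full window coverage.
3-point moving average kernel = [1, 1, 1]. Apply in 'valid' mode (full window coverage): avg[0] = (12 + 18 + 2) / 3 = 10.67; avg[1] = (18 + 2 + 15) / 3 = 11.67; avg[2] = (2 + 15 + 6) / 3 = 7.67; avg[3] = (15 + 6 + 6) / 3 = 9.0. Smoothed values: [10.67, 11.67, 7.67, 9.0]

[10.67, 11.67, 7.67, 9.0]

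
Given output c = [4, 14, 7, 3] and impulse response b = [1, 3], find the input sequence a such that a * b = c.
Deconvolve c=[4, 14, 7, 3] by b=[1, 3]. Since b[0]=1, solve forward: a[0] = c[0] / 1 = 4; a[1] = (c[1] - 4×3) / 1 = 2; a[2] = (c[2] - 2×3) / 1 = 1. So a = [4, 2, 1]. Check by forward convolution: c[0] = 4×1 = 4; c[1] = 4×3 + 2×1 = 14; c[2] = 2×3 + 1×1 = 7; c[3] = 1×3 = 3

[4, 2, 1]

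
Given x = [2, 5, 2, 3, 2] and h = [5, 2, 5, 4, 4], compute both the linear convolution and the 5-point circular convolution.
Linear: y_lin[0] = 2×5 = 10; y_lin[1] = 2×2 + 5×5 = 29; y_lin[2] = 2×5 + 5×2 + 2×5 = 30; y_lin[3] = 2×4 + 5×5 + 2×2 + 3×5 = 52; y_lin[4] = 2×4 + 5×4 + 2×5 + 3×2 + 2×5 = 54; y_lin[5] = 5×4 + 2×4 + 3×5 + 2×2 = 47; y_lin[6] = 2×4 + 3×4 + 2×5 = 30; y_lin[7] = 3×4 + 2×4 = 20; y_lin[8] = 2×4 = 8 → [10, 29, 30, 52, 54, 47, 30, 20, 8]. Circular (length 5): y[0] = 2×5 + 5×4 + 2×4 + 3×5 + 2×2 = 57; y[1] = 2×2 + 5×5 + 2×4 + 3×4 + 2×5 = 59; y[2] = 2×5 + 5×2 + 2×5 + 3×4 + 2×4 = 50; y[3] = 2×4 + 5×5 + 2×2 + 3×5 + 2×4 = 60; y[4] = 2×4 + 5×4 + 2×5 + 3×2 + 2×5 = 54 → [57, 59, 50, 60, 54]

Linear: [10, 29, 30, 52, 54, 47, 30, 20, 8], Circular: [57, 59, 50, 60, 54]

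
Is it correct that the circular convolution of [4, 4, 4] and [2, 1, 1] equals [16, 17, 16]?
Recompute circular convolution of [4, 4, 4] and [2, 1, 1]: y[0] = 4×2 + 4×1 + 4×1 = 16; y[1] = 4×1 + 4×2 + 4×1 = 16; y[2] = 4×1 + 4×1 + 4×2 = 16 → [16, 16, 16]. Compare to given [16, 17, 16]: they differ at index 1: given 17, correct 16, so answer: No

No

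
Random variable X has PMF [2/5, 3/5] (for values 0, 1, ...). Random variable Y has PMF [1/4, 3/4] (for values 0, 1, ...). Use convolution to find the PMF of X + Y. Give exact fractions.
P(X+Y=k) = Σ_i P(X=i)·P(Y=k-i) — a convolution of [2/5, 3/5] and [1/4, 3/4]. P(X+Y=0) = (2/5)×(1/4) = 1/10; P(X+Y=1) = (2/5)×(3/4) + (3/5)×(1/4) = 3/10 + 3/20 = 9/20; P(X+Y=2) = (3/5)×(3/4) = 9/20. PMF: [1/10, 9/20, 9/20] (sums to 1 ✓)

[1/10, 9/20, 9/20]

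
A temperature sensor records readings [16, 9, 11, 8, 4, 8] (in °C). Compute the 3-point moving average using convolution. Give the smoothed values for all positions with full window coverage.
3-point moving average kernel = [1, 1, 1]. Apply in 'valid' mode (full window coverage): avg[0] = (16 + 9 + 11) / 3 = 12.0; avg[1] = (9 + 11 + 8) / 3 = 9.33; avg[2] = (11 + 8 + 4) / 3 = 7.67; avg[3] = (8 + 4 + 8) / 3 = 6.67. Smoothed values: [12.0, 9.33, 7.67, 6.67]

[12.0, 9.33, 7.67, 6.67]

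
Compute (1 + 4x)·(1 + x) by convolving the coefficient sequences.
Ascending coefficients: a = [1, 4], b = [1, 1]. c[0] = 1×1 = 1; c[1] = 1×1 + 4×1 = 5; c[2] = 4×1 = 4. Result coefficients: [1, 5, 4] → 1 + 5x + 4x^2

1 + 5x + 4x^2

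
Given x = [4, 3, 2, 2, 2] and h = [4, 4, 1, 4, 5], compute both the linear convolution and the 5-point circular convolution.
Linear: y_lin[0] = 4×4 = 16; y_lin[1] = 4×4 + 3×4 = 28; y_lin[2] = 4×1 + 3×4 + 2×4 = 24; y_lin[3] = 4×4 + 3×1 + 2×4 + 2×4 = 35; y_lin[4] = 4×5 + 3×4 + 2×1 + 2×4 + 2×4 = 50; y_lin[5] = 3×5 + 2×4 + 2×1 + 2×4 = 33; y_lin[6] = 2×5 + 2×4 + 2×1 = 20; y_lin[7] = 2×5 + 2×4 = 18; y_lin[8] = 2×5 = 10 → [16, 28, 24, 35, 50, 33, 20, 18, 10]. Circular (length 5): y[0] = 4×4 + 3×5 + 2×4 + 2×1 + 2×4 = 49; y[1] = 4×4 + 3×4 + 2×5 + 2×4 + 2×1 = 48; y[2] = 4×1 + 3×4 + 2×4 + 2×5 + 2×4 = 42; y[3] = 4×4 + 3×1 + 2×4 + 2×4 + 2×5 = 45; y[4] = 4×5 + 3×4 + 2×1 + 2×4 + 2×4 = 50 → [49, 48, 42, 45, 50]

Linear: [16, 28, 24, 35, 50, 33, 20, 18, 10], Circular: [49, 48, 42, 45, 50]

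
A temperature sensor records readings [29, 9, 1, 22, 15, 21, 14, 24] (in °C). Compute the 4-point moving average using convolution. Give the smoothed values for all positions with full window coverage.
4-point moving average kernel = [1, 1, 1, 1]. Apply in 'valid' mode (full window coverage): avg[0] = (29 + 9 + 1 + 22) / 4 = 15.25; avg[1] = (9 + 1 + 22 + 15) / 4 = 11.75; avg[2] = (1 + 22 + 15 + 21) / 4 = 14.75; avg[3] = (22 + 15 + 21 + 14) / 4 = 18.0; avg[4] = (15 + 21 + 14 + 24) / 4 = 18.5. Smoothed values: [15.25, 11.75, 14.75, 18.0, 18.5]

[15.25, 11.75, 14.75, 18.0, 18.5]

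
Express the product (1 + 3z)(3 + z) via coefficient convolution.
Ascending coefficients: a = [1, 3], b = [3, 1]. c[0] = 1×3 = 3; c[1] = 1×1 + 3×3 = 10; c[2] = 3×1 = 3. Result coefficients: [3, 10, 3] → 3 + 10z + 3z^2

3 + 10z + 3z^2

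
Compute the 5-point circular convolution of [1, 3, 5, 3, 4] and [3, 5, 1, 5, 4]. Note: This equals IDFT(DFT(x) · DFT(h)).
Either evaluate y[k] = Σ_j x[j]·h[(k-j) mod 5] directly, or use IDFT(DFT(x) · DFT(h)). y[0] = 1×3 + 3×4 + 5×5 + 3×1 + 4×5 = 63; y[1] = 1×5 + 3×3 + 5×4 + 3×5 + 4×1 = 53; y[2] = 1×1 + 3×5 + 5×3 + 3×4 + 4×5 = 63; y[3] = 1×5 + 3×1 + 5×5 + 3×3 + 4×4 = 58; y[4] = 1×4 + 3×5 + 5×1 + 3×5 + 4×3 = 51. Result: [63, 53, 63, 58, 51]

[63, 53, 63, 58, 51]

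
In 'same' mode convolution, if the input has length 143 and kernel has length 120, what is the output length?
'Same' mode returns an output with the same length as the input: 143

143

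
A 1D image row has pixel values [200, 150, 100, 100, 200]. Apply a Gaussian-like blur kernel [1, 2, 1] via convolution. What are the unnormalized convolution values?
Convolve image row [200, 150, 100, 100, 200] with kernel [1, 2, 1]: y[0] = 200×1 = 200; y[1] = 200×2 + 150×1 = 550; y[2] = 200×1 + 150×2 + 100×1 = 600; y[3] = 150×1 + 100×2 + 100×1 = 450; y[4] = 100×1 + 100×2 + 200×1 = 500; y[5] = 100×1 + 200×2 = 500; y[6] = 200×1 = 200 → [200, 550, 600, 450, 500, 500, 200]. Normalization factor = sum(kernel) = 4.

[200, 550, 600, 450, 500, 500, 200]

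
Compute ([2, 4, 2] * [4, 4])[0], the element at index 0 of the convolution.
Use y[k] = Σ_i a[i]·b[k-i] at k=0. y[0] = 2×4 = 8

8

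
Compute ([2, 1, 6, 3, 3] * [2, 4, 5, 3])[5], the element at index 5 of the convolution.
Use y[k] = Σ_i a[i]·b[k-i] at k=5. y[5] = 6×3 + 3×5 + 3×4 = 45

45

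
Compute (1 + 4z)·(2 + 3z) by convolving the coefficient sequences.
Ascending coefficients: a = [1, 4], b = [2, 3]. c[0] = 1×2 = 2; c[1] = 1×3 + 4×2 = 11; c[2] = 4×3 = 12. Result coefficients: [2, 11, 12] → 2 + 11z + 12z^2

2 + 11z + 12z^2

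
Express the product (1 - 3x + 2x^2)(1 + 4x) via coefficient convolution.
Ascending coefficients: a = [1, -3, 2], b = [1, 4]. c[0] = 1×1 = 1; c[1] = 1×4 + -3×1 = 1; c[2] = -3×4 + 2×1 = -10; c[3] = 2×4 = 8. Result coefficients: [1, 1, -10, 8] → 1 + x - 10x^2 + 8x^3

1 + x - 10x^2 + 8x^3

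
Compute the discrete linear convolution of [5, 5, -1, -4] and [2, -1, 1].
y[0] = 5×2 = 10; y[1] = 5×-1 + 5×2 = 5; y[2] = 5×1 + 5×-1 + -1×2 = -2; y[3] = 5×1 + -1×-1 + -4×2 = -2; y[4] = -1×1 + -4×-1 = 3; y[5] = -4×1 = -4

[10, 5, -2, -2, 3, -4]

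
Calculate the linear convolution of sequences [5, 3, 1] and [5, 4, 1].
y[0] = 5×5 = 25; y[1] = 5×4 + 3×5 = 35; y[2] = 5×1 + 3×4 + 1×5 = 22; y[3] = 3×1 + 1×4 = 7; y[4] = 1×1 = 1

[25, 35, 22, 7, 1]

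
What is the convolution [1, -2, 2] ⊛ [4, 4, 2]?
y[0] = 1×4 = 4; y[1] = 1×4 + -2×4 = -4; y[2] = 1×2 + -2×4 + 2×4 = 2; y[3] = -2×2 + 2×4 = 4; y[4] = 2×2 = 4

[4, -4, 2, 4, 4]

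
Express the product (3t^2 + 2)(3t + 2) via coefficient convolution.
Ascending coefficients: a = [2, 0, 3], b = [2, 3]. c[0] = 2×2 = 4; c[1] = 2×3 + 0×2 = 6; c[2] = 0×3 + 3×2 = 6; c[3] = 3×3 = 9. Result coefficients: [4, 6, 6, 9] → 9t^3 + 6t^2 + 6t + 4

9t^3 + 6t^2 + 6t + 4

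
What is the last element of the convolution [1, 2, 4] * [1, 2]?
Use y[k] = Σ_i a[i]·b[k-i] at k=3. y[3] = 4×2 = 8

8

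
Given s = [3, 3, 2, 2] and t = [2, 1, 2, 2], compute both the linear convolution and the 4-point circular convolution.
Linear: y_lin[0] = 3×2 = 6; y_lin[1] = 3×1 + 3×2 = 9; y_lin[2] = 3×2 + 3×1 + 2×2 = 13; y_lin[3] = 3×2 + 3×2 + 2×1 + 2×2 = 18; y_lin[4] = 3×2 + 2×2 + 2×1 = 12; y_lin[5] = 2×2 + 2×2 = 8; y_lin[6] = 2×2 = 4 → [6, 9, 13, 18, 12, 8, 4]. Circular (length 4): y[0] = 3×2 + 3×2 + 2×2 + 2×1 = 18; y[1] = 3×1 + 3×2 + 2×2 + 2×2 = 17; y[2] = 3×2 + 3×1 + 2×2 + 2×2 = 17; y[3] = 3×2 + 3×2 + 2×1 + 2×2 = 18 → [18, 17, 17, 18]

Linear: [6, 9, 13, 18, 12, 8, 4], Circular: [18, 17, 17, 18]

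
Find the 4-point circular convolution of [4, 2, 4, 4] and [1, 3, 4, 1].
Use y[k] = Σ_j x[j]·h[(k-j) mod 4]. y[0] = 4×1 + 2×1 + 4×4 + 4×3 = 34; y[1] = 4×3 + 2×1 + 4×1 + 4×4 = 34; y[2] = 4×4 + 2×3 + 4×1 + 4×1 = 30; y[3] = 4×1 + 2×4 + 4×3 + 4×1 = 28. Result: [34, 34, 30, 28]

[34, 34, 30, 28]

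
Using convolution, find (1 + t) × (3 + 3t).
Ascending coefficients: a = [1, 1], b = [3, 3]. c[0] = 1×3 = 3; c[1] = 1×3 + 1×3 = 6; c[2] = 1×3 = 3. Result coefficients: [3, 6, 3] → 3 + 6t + 3t^2

3 + 6t + 3t^2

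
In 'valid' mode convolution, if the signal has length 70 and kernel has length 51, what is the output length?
'Valid' mode counts only positions where the kernel fully overlaps the signal: m - n + 1 = 70 - 51 + 1 = 20

20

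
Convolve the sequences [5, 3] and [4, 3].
y[0] = 5×4 = 20; y[1] = 5×3 + 3×4 = 27; y[2] = 3×3 = 9

[20, 27, 9]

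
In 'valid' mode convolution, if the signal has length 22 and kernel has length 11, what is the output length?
'Valid' mode counts only positions where the kernel fully overlaps the signal: m - n + 1 = 22 - 11 + 1 = 12

12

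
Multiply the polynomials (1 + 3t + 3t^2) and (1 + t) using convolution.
Ascending coefficients: a = [1, 3, 3], b = [1, 1]. c[0] = 1×1 = 1; c[1] = 1×1 + 3×1 = 4; c[2] = 3×1 + 3×1 = 6; c[3] = 3×1 = 3. Result coefficients: [1, 4, 6, 3] → 1 + 4t + 6t^2 + 3t^3

1 + 4t + 6t^2 + 3t^3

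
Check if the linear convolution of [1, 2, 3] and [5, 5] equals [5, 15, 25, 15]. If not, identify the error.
Recompute linear convolution of [1, 2, 3] and [5, 5]: y[0] = 1×5 = 5; y[1] = 1×5 + 2×5 = 15; y[2] = 2×5 + 3×5 = 25; y[3] = 3×5 = 15 → [5, 15, 25, 15]. Given [5, 15, 25, 15] matches, so answer: Yes

Yes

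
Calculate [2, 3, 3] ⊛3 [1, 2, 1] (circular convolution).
Use y[k] = Σ_j a[j]·b[(k-j) mod 3]. y[0] = 2×1 + 3×1 + 3×2 = 11; y[1] = 2×2 + 3×1 + 3×1 = 10; y[2] = 2×1 + 3×2 + 3×1 = 11. Result: [11, 10, 11]

[11, 10, 11]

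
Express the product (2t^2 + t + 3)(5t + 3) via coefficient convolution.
Ascending coefficients: a = [3, 1, 2], b = [3, 5]. c[0] = 3×3 = 9; c[1] = 3×5 + 1×3 = 18; c[2] = 1×5 + 2×3 = 11; c[3] = 2×5 = 10. Result coefficients: [9, 18, 11, 10] → 10t^3 + 11t^2 + 18t + 9

10t^3 + 11t^2 + 18t + 9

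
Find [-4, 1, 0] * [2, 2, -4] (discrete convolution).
y[0] = -4×2 = -8; y[1] = -4×2 + 1×2 = -6; y[2] = -4×-4 + 1×2 + 0×2 = 18; y[3] = 1×-4 + 0×2 = -4; y[4] = 0×-4 = 0

[-8, -6, 18, -4, 0]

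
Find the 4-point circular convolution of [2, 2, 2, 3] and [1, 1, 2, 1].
Use y[k] = Σ_j s[j]·t[(k-j) mod 4]. y[0] = 2×1 + 2×1 + 2×2 + 3×1 = 11; y[1] = 2×1 + 2×1 + 2×1 + 3×2 = 12; y[2] = 2×2 + 2×1 + 2×1 + 3×1 = 11; y[3] = 2×1 + 2×2 + 2×1 + 3×1 = 11. Result: [11, 12, 11, 11]

[11, 12, 11, 11]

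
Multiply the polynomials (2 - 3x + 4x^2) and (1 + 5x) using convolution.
Ascending coefficients: a = [2, -3, 4], b = [1, 5]. c[0] = 2×1 = 2; c[1] = 2×5 + -3×1 = 7; c[2] = -3×5 + 4×1 = -11; c[3] = 4×5 = 20. Result coefficients: [2, 7, -11, 20] → 2 + 7x - 11x^2 + 20x^3

2 + 7x - 11x^2 + 20x^3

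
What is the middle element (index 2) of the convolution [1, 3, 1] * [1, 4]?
Use y[k] = Σ_i a[i]·b[k-i] at k=2. y[2] = 3×4 + 1×1 = 13

13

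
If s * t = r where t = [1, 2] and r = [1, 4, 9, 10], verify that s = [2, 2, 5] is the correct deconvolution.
Forward-compute [2, 2, 5] * [1, 2]: r[0] = 2×1 = 2; r[1] = 2×2 + 2×1 = 6; r[2] = 2×2 + 5×1 = 9; r[3] = 5×2 = 10 → [2, 6, 9, 10]. Does not match given r = [1, 4, 9, 10].

Not verified. [2, 2, 5] * [1, 2] = [2, 6, 9, 10], which differs from [1, 4, 9, 10] at index 0.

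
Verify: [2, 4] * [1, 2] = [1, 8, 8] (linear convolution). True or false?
Recompute linear convolution of [2, 4] and [1, 2]: y[0] = 2×1 = 2; y[1] = 2×2 + 4×1 = 8; y[2] = 4×2 = 8 → [2, 8, 8]. Compare to given [1, 8, 8]: they differ at index 0: given 1, correct 2, so answer: No

No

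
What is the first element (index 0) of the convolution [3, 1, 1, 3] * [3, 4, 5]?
Use y[k] = Σ_i a[i]·b[k-i] at k=0. y[0] = 3×3 = 9

9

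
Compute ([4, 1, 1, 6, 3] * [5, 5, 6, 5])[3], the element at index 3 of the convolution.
Use y[k] = Σ_i a[i]·b[k-i] at k=3. y[3] = 4×5 + 1×6 + 1×5 + 6×5 = 61

61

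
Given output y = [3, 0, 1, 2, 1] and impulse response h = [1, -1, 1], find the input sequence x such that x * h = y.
Deconvolve y=[3, 0, 1, 2, 1] by h=[1, -1, 1]. Since h[0]=1, solve forward: x[0] = y[0] / 1 = 3; x[1] = (y[1] - 3×-1) / 1 = 3; x[2] = (y[2] - 3×-1 - 3×1) / 1 = 1. So x = [3, 3, 1]. Check by forward convolution: y[0] = 3×1 = 3; y[1] = 3×-1 + 3×1 = 0; y[2] = 3×1 + 3×-1 + 1×1 = 1; y[3] = 3×1 + 1×-1 = 2; y[4] = 1×1 = 1

[3, 3, 1]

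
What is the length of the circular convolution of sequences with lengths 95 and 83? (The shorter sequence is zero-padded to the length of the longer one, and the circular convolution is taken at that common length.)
Circular convolution (zero-padding the shorter input) has length max(m, n) = max(95, 83) = 95

95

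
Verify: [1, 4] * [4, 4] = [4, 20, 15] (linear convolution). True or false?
Recompute linear convolution of [1, 4] and [4, 4]: y[0] = 1×4 = 4; y[1] = 1×4 + 4×4 = 20; y[2] = 4×4 = 16 → [4, 20, 16]. Compare to given [4, 20, 15]: they differ at index 2: given 15, correct 16, so answer: No

No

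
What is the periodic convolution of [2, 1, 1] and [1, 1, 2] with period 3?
Use y[k] = Σ_j f[j]·g[(k-j) mod 3]. y[0] = 2×1 + 1×2 + 1×1 = 5; y[1] = 2×1 + 1×1 + 1×2 = 5; y[2] = 2×2 + 1×1 + 1×1 = 6. Result: [5, 5, 6]

[5, 5, 6]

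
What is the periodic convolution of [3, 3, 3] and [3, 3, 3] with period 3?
Use y[k] = Σ_j u[j]·v[(k-j) mod 3]. y[0] = 3×3 + 3×3 + 3×3 = 27; y[1] = 3×3 + 3×3 + 3×3 = 27; y[2] = 3×3 + 3×3 + 3×3 = 27. Result: [27, 27, 27]

[27, 27, 27]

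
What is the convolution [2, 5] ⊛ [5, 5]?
y[0] = 2×5 = 10; y[1] = 2×5 + 5×5 = 35; y[2] = 5×5 = 25

[10, 35, 25]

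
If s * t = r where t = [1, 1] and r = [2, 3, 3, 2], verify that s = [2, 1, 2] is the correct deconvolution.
Forward-compute [2, 1, 2] * [1, 1]: r[0] = 2×1 = 2; r[1] = 2×1 + 1×1 = 3; r[2] = 1×1 + 2×1 = 3; r[3] = 2×1 = 2 → [2, 3, 3, 2]. Matches given r = [2, 3, 3, 2], so verified.

Verified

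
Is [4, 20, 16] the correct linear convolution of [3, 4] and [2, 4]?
Recompute linear convolution of [3, 4] and [2, 4]: y[0] = 3×2 = 6; y[1] = 3×4 + 4×2 = 20; y[2] = 4×4 = 16 → [6, 20, 16]. Compare to given [4, 20, 16]: they differ at index 0: given 4, correct 6, so answer: No

No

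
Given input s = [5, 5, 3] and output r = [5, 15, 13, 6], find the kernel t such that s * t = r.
Output length 4 = len(s) + len(t) - 1 ⇒ len(t) = 2. Solve t forward using t[k] = (r[k] - Σ_{i≥1} s[i]·t[k-i]) / s[0]: t[0] = r[0] / s[0] = 5 / 5 = 1; t[1] = (r[1] - 5×1) / s[0] = (15 - 5×1) / 5 = 2. So t = [1, 2]. Forward-check [5, 5, 3] * [1, 2]: r[0] = 5×1 = 5; r[1] = 5×2 + 5×1 = 15; r[2] = 5×2 + 3×1 = 13; r[3] = 3×2 = 6 → [5, 15, 13, 6] ✓

[1, 2]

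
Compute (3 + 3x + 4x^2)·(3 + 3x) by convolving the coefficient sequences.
Ascending coefficients: a = [3, 3, 4], b = [3, 3]. c[0] = 3×3 = 9; c[1] = 3×3 + 3×3 = 18; c[2] = 3×3 + 4×3 = 21; c[3] = 4×3 = 12. Result coefficients: [9, 18, 21, 12] → 9 + 18x + 21x^2 + 12x^3

9 + 18x + 21x^2 + 12x^3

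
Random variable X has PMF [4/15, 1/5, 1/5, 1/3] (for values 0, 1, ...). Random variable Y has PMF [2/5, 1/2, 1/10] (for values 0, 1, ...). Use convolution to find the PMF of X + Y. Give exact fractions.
P(X+Y=k) = Σ_i P(X=i)·P(Y=k-i) — a convolution of [4/15, 1/5, 1/5, 1/3] and [2/5, 1/2, 1/10]. P(X+Y=0) = (4/15)×(2/5) = 8/75; P(X+Y=1) = (4/15)×(1/2) + (1/5)×(2/5) = 2/15 + 2/25 = 16/75; P(X+Y=2) = (4/15)×(1/10) + (1/5)×(1/2) + (1/5)×(2/5) = 2/75 + 1/10 + 2/25 = 31/150; P(X+Y=3) = (1/5)×(1/10) + (1/5)×(1/2) + (1/3)×(2/5) = 1/50 + 1/10 + 2/15 = 19/75; P(X+Y=4) = (1/5)×(1/10) + (1/3)×(1/2) = 1/50 + 1/6 = 14/75; P(X+Y=5) = (1/3)×(1/10) = 1/30. PMF: [8/75, 16/75, 31/150, 19/75, 14/75, 1/30] (sums to 1 ✓)

[8/75, 16/75, 31/150, 19/75, 14/75, 1/30]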